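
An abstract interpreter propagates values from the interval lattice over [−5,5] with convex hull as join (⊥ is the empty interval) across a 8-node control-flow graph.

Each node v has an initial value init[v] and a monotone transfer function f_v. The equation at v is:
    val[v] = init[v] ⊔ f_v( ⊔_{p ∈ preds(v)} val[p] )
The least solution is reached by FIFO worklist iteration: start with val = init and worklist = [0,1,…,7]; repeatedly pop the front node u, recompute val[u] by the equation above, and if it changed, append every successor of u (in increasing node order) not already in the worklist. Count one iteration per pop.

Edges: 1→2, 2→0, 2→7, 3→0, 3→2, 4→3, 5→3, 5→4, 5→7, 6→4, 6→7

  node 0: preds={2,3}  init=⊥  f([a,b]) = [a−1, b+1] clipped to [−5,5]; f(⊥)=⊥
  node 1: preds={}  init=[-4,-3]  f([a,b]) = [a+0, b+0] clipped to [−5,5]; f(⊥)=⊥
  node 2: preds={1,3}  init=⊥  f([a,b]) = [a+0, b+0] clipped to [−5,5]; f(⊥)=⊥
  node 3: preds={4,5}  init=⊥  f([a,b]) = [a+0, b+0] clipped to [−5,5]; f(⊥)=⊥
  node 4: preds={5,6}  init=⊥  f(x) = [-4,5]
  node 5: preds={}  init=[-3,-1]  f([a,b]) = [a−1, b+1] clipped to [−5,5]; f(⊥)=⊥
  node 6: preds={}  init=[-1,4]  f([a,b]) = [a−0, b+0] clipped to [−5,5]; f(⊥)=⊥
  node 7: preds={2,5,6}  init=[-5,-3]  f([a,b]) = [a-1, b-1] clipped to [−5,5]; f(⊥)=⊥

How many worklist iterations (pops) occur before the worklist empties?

16

Iteration log — 16 steps:
  step 1. node 0  ⊔preds=⊥  new=⊥  stable
  step 2. node 1  ⊔preds=⊥  new=[-4,-3]  stable
  step 3. node 2  ⊔preds=[-4,-3]  new=[-4,-3]  old=⊥  +wl: 0
  step 4. node 3  ⊔preds=[-3,-1]  new=[-3,-1]  old=⊥  +wl: 2
  step 5. node 4  ⊔preds=[-3,4]  new=[-4,5]  old=⊥  +wl: 3
  step 6. node 5  ⊔preds=⊥  new=[-3,-1]  stable
  step 7. node 6  ⊔preds=⊥  new=[-1,4]  stable
  step 8. node 7  ⊔preds=[-4,4]  new=[-5,3]  old=[-5,-3]  +wl: 
  step 9. node 0  ⊔preds=[-4,-1]  new=[-5,0]  old=⊥  +wl: 
  step 10. node 2  ⊔preds=[-4,-1]  new=[-4,-1]  old=[-4,-3]  +wl: 0,7
  step 11. node 3  ⊔preds=[-4,5]  new=[-4,5]  old=[-3,-1]  +wl: 2
  step 12. node 0  ⊔preds=[-4,5]  new=[-5,5]  old=[-5,0]  +wl: 
  step 13. node 7  ⊔preds=[-4,4]  new=[-5,3]  stable
  step 14. node 2  ⊔preds=[-4,5]  new=[-4,5]  old=[-4,-1]  +wl: 0,7
  step 15. node 0  ⊔preds=[-4,5]  new=[-5,5]  stable
  step 16. node 7  ⊔preds=[-4,5]  new=[-5,4]  old=[-5,3]  +wl: 

Least fixpoint reached:
  node 0: [-5,5]
  node 1: [-4,-3]
  node 2: [-4,5]
  node 3: [-4,5]
  node 4: [-4,5]
  node 5: [-3,-1]
  node 6: [-1,4]
  node 7: [-5,4]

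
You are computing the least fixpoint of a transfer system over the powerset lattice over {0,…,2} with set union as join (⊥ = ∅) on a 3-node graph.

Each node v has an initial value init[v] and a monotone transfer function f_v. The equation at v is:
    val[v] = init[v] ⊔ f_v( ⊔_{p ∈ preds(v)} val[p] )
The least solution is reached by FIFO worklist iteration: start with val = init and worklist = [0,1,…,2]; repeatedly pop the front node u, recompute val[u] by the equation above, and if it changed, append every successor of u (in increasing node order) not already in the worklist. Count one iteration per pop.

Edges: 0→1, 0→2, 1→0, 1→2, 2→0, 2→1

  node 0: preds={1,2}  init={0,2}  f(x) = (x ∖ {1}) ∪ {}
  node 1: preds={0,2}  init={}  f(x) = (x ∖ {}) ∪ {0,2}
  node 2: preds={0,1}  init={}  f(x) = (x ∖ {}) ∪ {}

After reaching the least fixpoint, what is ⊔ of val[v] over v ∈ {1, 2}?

Worklist (5 pops):
  #1 pop 0: in={} → {0,2} (no change)
  #2 pop 1: in={0,2} → {0,2} (was {}); enqueue [0]
  #3 pop 2: in={0,2} → {0,2} (was {}); enqueue [1]
  #4 pop 0: in={0,2} → {0,2} (no change)
  #5 pop 1: in={0,2} → {0,2} (no change)

Fixpoint:
  val[0] = {0,2}
  val[1] = {0,2}
  val[2] = {0,2}

{0,2}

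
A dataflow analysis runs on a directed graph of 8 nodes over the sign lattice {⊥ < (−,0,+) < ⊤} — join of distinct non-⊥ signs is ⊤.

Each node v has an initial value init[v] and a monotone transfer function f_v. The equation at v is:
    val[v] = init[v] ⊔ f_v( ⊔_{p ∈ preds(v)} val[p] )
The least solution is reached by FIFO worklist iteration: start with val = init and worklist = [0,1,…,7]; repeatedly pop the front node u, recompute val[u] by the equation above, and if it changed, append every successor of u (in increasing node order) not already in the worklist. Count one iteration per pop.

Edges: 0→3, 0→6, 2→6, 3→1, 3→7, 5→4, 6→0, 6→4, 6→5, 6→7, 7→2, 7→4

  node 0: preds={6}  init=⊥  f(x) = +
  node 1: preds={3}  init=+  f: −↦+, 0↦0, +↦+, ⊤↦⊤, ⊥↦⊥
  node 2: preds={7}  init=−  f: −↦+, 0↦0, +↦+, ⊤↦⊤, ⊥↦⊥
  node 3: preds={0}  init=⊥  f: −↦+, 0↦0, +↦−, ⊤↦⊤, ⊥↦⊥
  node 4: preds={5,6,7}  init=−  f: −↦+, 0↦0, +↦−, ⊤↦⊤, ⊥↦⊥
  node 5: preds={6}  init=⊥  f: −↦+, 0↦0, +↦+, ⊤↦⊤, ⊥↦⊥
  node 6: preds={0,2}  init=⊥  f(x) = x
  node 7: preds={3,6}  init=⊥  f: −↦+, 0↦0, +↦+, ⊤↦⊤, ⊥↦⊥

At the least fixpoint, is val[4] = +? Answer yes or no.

Worklist (15 pops):
  #1 pop 0: in=⊥ → + (was ⊥); enqueue []
  #2 pop 1: in=⊥ → + (no change)
  #3 pop 2: in=⊥ → − (no change)
  #4 pop 3: in=+ → − (was ⊥); enqueue [1]
  #5 pop 4: in=⊥ → − (no change)
  #6 pop 5: in=⊥ → ⊥ (no change)
  #7 pop 6: in=⊤ → ⊤ (was ⊥); enqueue [0,4,5]
  #8 pop 7: in=⊤ → ⊤ (was ⊥); enqueue [2]
  #9 pop 1: in=− → + (no change)
  #10 pop 0: in=⊤ → + (no change)
  #11 pop 4: in=⊤ → ⊤ (was −); enqueue []
  #12 pop 5: in=⊤ → ⊤ (was ⊥); enqueue [4]
  #13 pop 2: in=⊤ → ⊤ (was −); enqueue [6]
  #14 pop 4: in=⊤ → ⊤ (no change)
  #15 pop 6: in=⊤ → ⊤ (no change)

Fixpoint:
  val[0] = +
  val[1] = +
  val[2] = ⊤
  val[3] = −
  val[4] = ⊤
  val[5] = ⊤
  val[6] = ⊤
  val[7] = ⊤

no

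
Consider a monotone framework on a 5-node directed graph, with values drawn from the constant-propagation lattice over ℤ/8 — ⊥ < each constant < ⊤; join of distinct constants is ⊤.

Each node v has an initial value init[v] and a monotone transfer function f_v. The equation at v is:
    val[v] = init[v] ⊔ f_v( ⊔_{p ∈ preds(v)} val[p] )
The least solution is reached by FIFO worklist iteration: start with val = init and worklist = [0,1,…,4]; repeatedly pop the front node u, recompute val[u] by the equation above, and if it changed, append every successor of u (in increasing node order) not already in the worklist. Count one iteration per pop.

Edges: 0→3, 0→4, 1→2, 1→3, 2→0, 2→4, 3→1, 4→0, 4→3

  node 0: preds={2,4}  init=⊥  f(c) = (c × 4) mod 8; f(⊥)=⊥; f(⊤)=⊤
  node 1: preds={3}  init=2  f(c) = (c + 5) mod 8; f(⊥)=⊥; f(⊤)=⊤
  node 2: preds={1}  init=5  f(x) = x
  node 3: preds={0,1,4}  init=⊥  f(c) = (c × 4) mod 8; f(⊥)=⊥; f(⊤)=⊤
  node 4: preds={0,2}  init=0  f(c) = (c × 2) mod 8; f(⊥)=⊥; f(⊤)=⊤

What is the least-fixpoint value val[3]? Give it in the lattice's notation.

Worklist (9 pops):
  #1 pop 0: in=⊤ → ⊤ (was ⊥); enqueue []
  #2 pop 1: in=⊥ → 2 (no change)
  #3 pop 2: in=2 → ⊤ (was 5); enqueue [0]
  #4 pop 3: in=⊤ → ⊤ (was ⊥); enqueue [1]
  #5 pop 4: in=⊤ → ⊤ (was 0); enqueue [3]
  #6 pop 0: in=⊤ → ⊤ (no change)
  #7 pop 1: in=⊤ → ⊤ (was 2); enqueue [2]
  #8 pop 3: in=⊤ → ⊤ (no change)
  #9 pop 2: in=⊤ → ⊤ (no change)

Fixpoint:
  val[0] = ⊤
  val[1] = ⊤
  val[2] = ⊤
  val[3] = ⊤
  val[4] = ⊤

⊤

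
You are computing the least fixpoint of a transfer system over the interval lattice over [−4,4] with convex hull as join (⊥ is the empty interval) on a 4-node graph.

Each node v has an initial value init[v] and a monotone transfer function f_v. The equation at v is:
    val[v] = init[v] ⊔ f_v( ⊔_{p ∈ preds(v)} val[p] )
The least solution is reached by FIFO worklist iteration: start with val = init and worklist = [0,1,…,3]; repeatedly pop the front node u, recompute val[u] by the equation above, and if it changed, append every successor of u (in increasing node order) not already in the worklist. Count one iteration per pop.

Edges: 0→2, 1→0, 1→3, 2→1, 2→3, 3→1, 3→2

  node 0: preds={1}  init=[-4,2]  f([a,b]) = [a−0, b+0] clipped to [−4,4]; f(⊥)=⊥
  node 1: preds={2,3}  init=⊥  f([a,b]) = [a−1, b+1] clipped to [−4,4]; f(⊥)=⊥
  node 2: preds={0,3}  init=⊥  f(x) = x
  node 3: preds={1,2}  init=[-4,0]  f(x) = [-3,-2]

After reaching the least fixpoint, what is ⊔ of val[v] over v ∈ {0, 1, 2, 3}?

[-4,4]

Worklist (15 pops):
  #1 pop 0: in=⊥ → [-4,2] (no change)
  #2 pop 1: in=[-4,0] → [-4,1] (was ⊥); enqueue [0]
  #3 pop 2: in=[-4,2] → [-4,2] (was ⊥); enqueue [1]
  #4 pop 3: in=[-4,2] → [-4,0] (no change)
  #5 pop 0: in=[-4,1] → [-4,2] (no change)
  #6 pop 1: in=[-4,2] → [-4,3] (was [-4,1]); enqueue [0,3]
  #7 pop 0: in=[-4,3] → [-4,3] (was [-4,2]); enqueue [2]
  #8 pop 3: in=[-4,3] → [-4,0] (no change)
  #9 pop 2: in=[-4,3] → [-4,3] (was [-4,2]); enqueue [1,3]
  #10 pop 1: in=[-4,3] → [-4,4] (was [-4,3]); enqueue [0]
  #11 pop 3: in=[-4,4] → [-4,0] (no change)
  #12 pop 0: in=[-4,4] → [-4,4] (was [-4,3]); enqueue [2]
  #13 pop 2: in=[-4,4] → [-4,4] (was [-4,3]); enqueue [1,3]
  #14 pop 1: in=[-4,4] → [-4,4] (no change)
  #15 pop 3: in=[-4,4] → [-4,0] (no change)

Fixpoint:
  val[0] = [-4,4]
  val[1] = [-4,4]
  val[2] = [-4,4]
  val[3] = [-4,0]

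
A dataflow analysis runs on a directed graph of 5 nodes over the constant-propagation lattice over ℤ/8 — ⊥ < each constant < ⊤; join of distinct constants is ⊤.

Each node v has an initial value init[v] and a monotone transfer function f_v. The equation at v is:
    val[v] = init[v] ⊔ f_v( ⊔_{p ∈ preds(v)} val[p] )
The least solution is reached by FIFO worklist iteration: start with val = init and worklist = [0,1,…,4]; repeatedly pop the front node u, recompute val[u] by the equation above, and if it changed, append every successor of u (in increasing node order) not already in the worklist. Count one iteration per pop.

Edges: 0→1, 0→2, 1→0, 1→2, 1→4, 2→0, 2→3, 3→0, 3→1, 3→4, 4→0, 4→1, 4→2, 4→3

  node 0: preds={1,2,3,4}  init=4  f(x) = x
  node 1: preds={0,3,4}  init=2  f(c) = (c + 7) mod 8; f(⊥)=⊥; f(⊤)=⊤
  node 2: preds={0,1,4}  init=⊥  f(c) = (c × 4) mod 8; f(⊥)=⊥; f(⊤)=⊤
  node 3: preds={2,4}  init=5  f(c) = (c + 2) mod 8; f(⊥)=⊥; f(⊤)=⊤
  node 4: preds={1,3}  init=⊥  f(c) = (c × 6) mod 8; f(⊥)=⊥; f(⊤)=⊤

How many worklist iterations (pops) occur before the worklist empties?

9

Trace (9 dequeues):
  [1] u=0 | in ⊤ | out ⊤ | prev 4 | push {}
  [2] u=1 | in ⊤ | out ⊤ | prev 2 | push {0}
  [3] u=2 | in ⊤ | out ⊤ | prev ⊥ | push {}
  [4] u=3 | in ⊤ | out ⊤ | prev 5 | push {1}
  [5] u=4 | in ⊤ | out ⊤ | prev ⊥ | push {2,3}
  [6] u=0 | in ⊤ | out ⊤ | ==
  [7] u=1 | in ⊤ | out ⊤ | ==
  [8] u=2 | in ⊤ | out ⊤ | ==
  [9] u=3 | in ⊤ | out ⊤ | ==

Converged values:
  [0] ⊤
  [1] ⊤
  [2] ⊤
  [3] ⊤
  [4] ⊤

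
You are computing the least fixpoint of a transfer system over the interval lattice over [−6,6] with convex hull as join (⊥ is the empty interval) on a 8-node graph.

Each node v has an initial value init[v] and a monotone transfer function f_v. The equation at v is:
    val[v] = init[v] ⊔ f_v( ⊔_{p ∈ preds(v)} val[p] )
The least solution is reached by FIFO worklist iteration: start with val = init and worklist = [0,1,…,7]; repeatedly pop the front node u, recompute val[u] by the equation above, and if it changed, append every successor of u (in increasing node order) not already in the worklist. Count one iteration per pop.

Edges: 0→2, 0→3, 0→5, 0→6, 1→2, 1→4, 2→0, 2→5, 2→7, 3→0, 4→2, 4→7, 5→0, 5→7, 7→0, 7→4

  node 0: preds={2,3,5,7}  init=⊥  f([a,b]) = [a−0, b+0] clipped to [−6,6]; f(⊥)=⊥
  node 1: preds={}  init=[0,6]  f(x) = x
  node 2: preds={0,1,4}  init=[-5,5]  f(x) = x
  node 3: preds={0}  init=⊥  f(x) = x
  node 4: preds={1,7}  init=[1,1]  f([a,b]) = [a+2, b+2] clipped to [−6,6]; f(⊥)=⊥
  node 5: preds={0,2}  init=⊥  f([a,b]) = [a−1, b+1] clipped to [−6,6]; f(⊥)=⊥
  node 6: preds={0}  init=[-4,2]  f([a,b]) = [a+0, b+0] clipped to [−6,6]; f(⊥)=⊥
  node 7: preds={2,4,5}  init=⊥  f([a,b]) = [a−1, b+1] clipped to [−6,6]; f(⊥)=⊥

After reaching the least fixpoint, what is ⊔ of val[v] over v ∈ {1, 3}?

[-6,6]

Worklist (17 pops):
  #1 pop 0: in=[-5,5] → [-5,5] (was ⊥); enqueue []
  #2 pop 1: in=⊥ → [0,6] (no change)
  #3 pop 2: in=[-5,6] → [-5,6] (was [-5,5]); enqueue [0]
  #4 pop 3: in=[-5,5] → [-5,5] (was ⊥); enqueue []
  #5 pop 4: in=[0,6] → [1,6] (was [1,1]); enqueue [2]
  #6 pop 5: in=[-5,6] → [-6,6] (was ⊥); enqueue []
  #7 pop 6: in=[-5,5] → [-5,5] (was [-4,2]); enqueue []
  #8 pop 7: in=[-6,6] → [-6,6] (was ⊥); enqueue [4]
  #9 pop 0: in=[-6,6] → [-6,6] (was [-5,5]); enqueue [3,5,6]
  #10 pop 2: in=[-6,6] → [-6,6] (was [-5,6]); enqueue [0,7]
  #11 pop 4: in=[-6,6] → [-4,6] (was [1,6]); enqueue [2]
  #12 pop 3: in=[-6,6] → [-6,6] (was [-5,5]); enqueue []
  #13 pop 5: in=[-6,6] → [-6,6] (no change)
  #14 pop 6: in=[-6,6] → [-6,6] (was [-5,5]); enqueue []
  #15 pop 0: in=[-6,6] → [-6,6] (no change)
  #16 pop 7: in=[-6,6] → [-6,6] (no change)
  #17 pop 2: in=[-6,6] → [-6,6] (no change)

Fixpoint:
  val[0] = [-6,6]
  val[1] = [0,6]
  val[2] = [-6,6]
  val[3] = [-6,6]
  val[4] = [-4,6]
  val[5] = [-6,6]
  val[6] = [-6,6]
  val[7] = [-6,6]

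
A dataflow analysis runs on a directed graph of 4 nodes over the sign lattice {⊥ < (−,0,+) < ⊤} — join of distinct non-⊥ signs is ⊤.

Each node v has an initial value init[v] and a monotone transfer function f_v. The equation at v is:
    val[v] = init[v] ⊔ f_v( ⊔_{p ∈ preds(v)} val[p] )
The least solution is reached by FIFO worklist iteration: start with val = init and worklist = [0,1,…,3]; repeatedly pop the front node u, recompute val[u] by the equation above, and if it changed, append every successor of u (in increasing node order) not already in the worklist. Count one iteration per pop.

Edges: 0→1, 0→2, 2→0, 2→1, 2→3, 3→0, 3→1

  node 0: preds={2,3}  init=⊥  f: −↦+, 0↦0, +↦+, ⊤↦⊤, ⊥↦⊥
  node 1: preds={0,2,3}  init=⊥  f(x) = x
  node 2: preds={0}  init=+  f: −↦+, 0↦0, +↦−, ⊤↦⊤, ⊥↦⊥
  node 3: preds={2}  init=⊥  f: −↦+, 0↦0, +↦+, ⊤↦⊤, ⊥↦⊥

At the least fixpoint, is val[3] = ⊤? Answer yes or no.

Trace (7 dequeues):
  [1] u=0 | in + | out + | prev ⊥ | push {}
  [2] u=1 | in + | out + | prev ⊥ | push {}
  [3] u=2 | in + | out ⊤ | prev + | push {0,1}
  [4] u=3 | in ⊤ | out ⊤ | prev ⊥ | push {}
  [5] u=0 | in ⊤ | out ⊤ | prev + | push {2}
  [6] u=1 | in ⊤ | out ⊤ | prev + | push {}
  [7] u=2 | in ⊤ | out ⊤ | ==

Converged values:
  [0] ⊤
  [1] ⊤
  [2] ⊤
  [3] ⊤

yes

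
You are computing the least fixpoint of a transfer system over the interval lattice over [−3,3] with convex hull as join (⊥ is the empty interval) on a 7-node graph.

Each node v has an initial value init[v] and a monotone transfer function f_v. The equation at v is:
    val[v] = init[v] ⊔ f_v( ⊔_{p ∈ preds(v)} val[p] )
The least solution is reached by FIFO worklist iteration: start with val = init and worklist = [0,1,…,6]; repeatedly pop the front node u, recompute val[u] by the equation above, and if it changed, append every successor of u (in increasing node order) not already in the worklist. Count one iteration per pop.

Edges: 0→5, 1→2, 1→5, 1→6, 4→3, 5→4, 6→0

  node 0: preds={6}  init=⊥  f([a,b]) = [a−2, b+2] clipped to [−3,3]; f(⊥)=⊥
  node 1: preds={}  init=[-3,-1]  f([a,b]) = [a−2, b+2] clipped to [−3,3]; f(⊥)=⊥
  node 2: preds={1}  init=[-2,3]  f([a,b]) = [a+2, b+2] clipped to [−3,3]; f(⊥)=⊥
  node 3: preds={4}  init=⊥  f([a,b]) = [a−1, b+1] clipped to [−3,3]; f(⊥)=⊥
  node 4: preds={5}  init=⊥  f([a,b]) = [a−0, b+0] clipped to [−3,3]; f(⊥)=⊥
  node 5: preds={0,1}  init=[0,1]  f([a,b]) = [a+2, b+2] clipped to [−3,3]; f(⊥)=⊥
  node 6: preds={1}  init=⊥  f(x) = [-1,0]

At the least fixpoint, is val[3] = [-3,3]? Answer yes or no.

no

Iteration log — 14 steps:
  step 1. node 0  ⊔preds=⊥  new=⊥  stable
  step 2. node 1  ⊔preds=⊥  new=[-3,-1]  stable
  step 3. node 2  ⊔preds=[-3,-1]  new=[-2,3]  stable
  step 4. node 3  ⊔preds=⊥  new=⊥  stable
  step 5. node 4  ⊔preds=[0,1]  new=[0,1]  old=⊥  +wl: 3
  step 6. node 5  ⊔preds=[-3,-1]  new=[-1,1]  old=[0,1]  +wl: 4
  step 7. node 6  ⊔preds=[-3,-1]  new=[-1,0]  old=⊥  +wl: 0
  step 8. node 3  ⊔preds=[0,1]  new=[-1,2]  old=⊥  +wl: 
  step 9. node 4  ⊔preds=[-1,1]  new=[-1,1]  old=[0,1]  +wl: 3
  step 10. node 0  ⊔preds=[-1,0]  new=[-3,2]  old=⊥  +wl: 5
  step 11. node 3  ⊔preds=[-1,1]  new=[-2,2]  old=[-1,2]  +wl: 
  step 12. node 5  ⊔preds=[-3,2]  new=[-1,3]  old=[-1,1]  +wl: 4
  step 13. node 4  ⊔preds=[-1,3]  new=[-1,3]  old=[-1,1]  +wl: 3
  step 14. node 3  ⊔preds=[-1,3]  new=[-2,3]  old=[-2,2]  +wl: 

Least fixpoint reached:
  node 0: [-3,2]
  node 1: [-3,-1]
  node 2: [-2,3]
  node 3: [-2,3]
  node 4: [-1,3]
  node 5: [-1,3]
  node 6: [-1,0]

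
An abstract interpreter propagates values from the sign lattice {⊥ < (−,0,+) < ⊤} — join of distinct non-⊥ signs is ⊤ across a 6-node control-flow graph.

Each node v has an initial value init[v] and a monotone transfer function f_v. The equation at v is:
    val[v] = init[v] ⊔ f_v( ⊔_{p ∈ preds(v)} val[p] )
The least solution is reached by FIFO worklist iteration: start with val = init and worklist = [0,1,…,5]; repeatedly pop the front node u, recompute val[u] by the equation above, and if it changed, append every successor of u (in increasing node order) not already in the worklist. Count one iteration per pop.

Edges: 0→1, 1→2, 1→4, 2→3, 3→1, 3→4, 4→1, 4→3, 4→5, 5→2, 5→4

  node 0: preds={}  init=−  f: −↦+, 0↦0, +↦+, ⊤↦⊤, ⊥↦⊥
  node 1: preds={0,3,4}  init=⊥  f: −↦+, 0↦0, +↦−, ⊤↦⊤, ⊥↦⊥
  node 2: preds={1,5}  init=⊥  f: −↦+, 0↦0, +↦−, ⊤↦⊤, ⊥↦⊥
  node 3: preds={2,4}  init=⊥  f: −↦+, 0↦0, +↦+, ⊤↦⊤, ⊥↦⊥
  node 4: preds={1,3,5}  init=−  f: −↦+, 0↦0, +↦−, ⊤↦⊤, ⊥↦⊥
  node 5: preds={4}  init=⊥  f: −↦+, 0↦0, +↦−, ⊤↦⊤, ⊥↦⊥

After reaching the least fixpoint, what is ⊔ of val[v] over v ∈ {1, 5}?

⊤

Worklist (14 pops):
  #1 pop 0: in=⊥ → − (no change)
  #2 pop 1: in=− → + (was ⊥); enqueue []
  #3 pop 2: in=+ → − (was ⊥); enqueue []
  #4 pop 3: in=− → + (was ⊥); enqueue [1]
  #5 pop 4: in=+ → − (no change)
  #6 pop 5: in=− → + (was ⊥); enqueue [2,4]
  #7 pop 1: in=⊤ → ⊤ (was +); enqueue []
  #8 pop 2: in=⊤ → ⊤ (was −); enqueue [3]
  #9 pop 4: in=⊤ → ⊤ (was −); enqueue [1,5]
  #10 pop 3: in=⊤ → ⊤ (was +); enqueue [4]
  #11 pop 1: in=⊤ → ⊤ (no change)
  #12 pop 5: in=⊤ → ⊤ (was +); enqueue [2]
  #13 pop 4: in=⊤ → ⊤ (no change)
  #14 pop 2: in=⊤ → ⊤ (no change)

Fixpoint:
  val[0] = −
  val[1] = ⊤
  val[2] = ⊤
  val[3] = ⊤
  val[4] = ⊤
  val[5] = ⊤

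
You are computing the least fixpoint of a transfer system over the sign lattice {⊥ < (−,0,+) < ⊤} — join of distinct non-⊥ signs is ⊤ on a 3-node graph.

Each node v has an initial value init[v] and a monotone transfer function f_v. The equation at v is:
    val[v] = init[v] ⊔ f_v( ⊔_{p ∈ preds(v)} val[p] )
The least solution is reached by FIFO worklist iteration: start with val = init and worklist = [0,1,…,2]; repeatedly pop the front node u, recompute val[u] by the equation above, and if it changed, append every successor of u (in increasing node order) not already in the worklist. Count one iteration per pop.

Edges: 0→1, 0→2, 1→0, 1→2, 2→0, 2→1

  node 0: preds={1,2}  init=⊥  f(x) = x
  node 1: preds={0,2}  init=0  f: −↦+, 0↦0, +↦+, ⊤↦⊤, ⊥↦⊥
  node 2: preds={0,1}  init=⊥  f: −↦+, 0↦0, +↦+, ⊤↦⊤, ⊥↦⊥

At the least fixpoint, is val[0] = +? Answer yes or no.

no

Worklist (5 pops):
  #1 pop 0: in=0 → 0 (was ⊥); enqueue []
  #2 pop 1: in=0 → 0 (no change)
  #3 pop 2: in=0 → 0 (was ⊥); enqueue [0,1]
  #4 pop 0: in=0 → 0 (no change)
  #5 pop 1: in=0 → 0 (no change)

Fixpoint:
  val[0] = 0
  val[1] = 0
  val[2] = 0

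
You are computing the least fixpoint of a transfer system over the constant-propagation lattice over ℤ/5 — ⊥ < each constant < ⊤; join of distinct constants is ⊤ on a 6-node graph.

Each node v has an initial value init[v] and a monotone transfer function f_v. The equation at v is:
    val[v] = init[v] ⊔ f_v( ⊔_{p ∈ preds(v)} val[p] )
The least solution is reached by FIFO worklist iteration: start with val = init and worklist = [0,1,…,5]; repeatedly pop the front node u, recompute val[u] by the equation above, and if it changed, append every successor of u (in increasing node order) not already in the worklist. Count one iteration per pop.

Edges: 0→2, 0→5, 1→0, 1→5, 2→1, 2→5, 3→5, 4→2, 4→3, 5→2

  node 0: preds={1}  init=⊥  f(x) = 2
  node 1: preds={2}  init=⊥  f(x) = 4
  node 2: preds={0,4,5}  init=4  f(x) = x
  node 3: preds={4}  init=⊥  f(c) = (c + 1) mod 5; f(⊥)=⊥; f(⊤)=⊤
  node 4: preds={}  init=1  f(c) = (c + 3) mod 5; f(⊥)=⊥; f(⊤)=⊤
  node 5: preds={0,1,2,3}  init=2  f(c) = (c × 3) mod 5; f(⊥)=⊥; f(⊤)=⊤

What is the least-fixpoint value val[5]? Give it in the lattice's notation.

Trace (9 dequeues):
  [1] u=0 | in ⊥ | out 2 | prev ⊥ | push {}
  [2] u=1 | in 4 | out 4 | prev ⊥ | push {0}
  [3] u=2 | in ⊤ | out ⊤ | prev 4 | push {1}
  [4] u=3 | in 1 | out 2 | prev ⊥ | push {}
  [5] u=4 | in ⊥ | out 1 | ==
  [6] u=5 | in ⊤ | out ⊤ | prev 2 | push {2}
  [7] u=0 | in 4 | out 2 | ==
  [8] u=1 | in ⊤ | out 4 | ==
  [9] u=2 | in ⊤ | out ⊤ | ==

Converged values:
  [0] 2
  [1] 4
  [2] ⊤
  [3] 2
  [4] 1
  [5] ⊤

⊤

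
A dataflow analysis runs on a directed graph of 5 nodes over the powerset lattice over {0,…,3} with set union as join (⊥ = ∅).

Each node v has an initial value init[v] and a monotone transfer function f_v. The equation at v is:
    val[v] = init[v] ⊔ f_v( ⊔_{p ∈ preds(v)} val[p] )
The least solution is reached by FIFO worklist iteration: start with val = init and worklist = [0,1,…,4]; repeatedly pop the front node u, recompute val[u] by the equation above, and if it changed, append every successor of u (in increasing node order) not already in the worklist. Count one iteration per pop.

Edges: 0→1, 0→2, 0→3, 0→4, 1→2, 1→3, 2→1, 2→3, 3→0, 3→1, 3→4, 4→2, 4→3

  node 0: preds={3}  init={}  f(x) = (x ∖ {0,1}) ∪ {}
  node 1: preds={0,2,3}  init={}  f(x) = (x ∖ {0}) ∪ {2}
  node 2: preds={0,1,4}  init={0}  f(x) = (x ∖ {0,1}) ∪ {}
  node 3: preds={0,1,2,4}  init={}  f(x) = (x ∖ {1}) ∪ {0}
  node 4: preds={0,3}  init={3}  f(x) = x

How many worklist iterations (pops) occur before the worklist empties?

Iteration log — 11 steps:
  step 1. node 0  ⊔preds={}  new={}  stable
  step 2. node 1  ⊔preds={0}  new={2}  old={}  +wl: 
  step 3. node 2  ⊔preds={2,3}  new={0,2,3}  old={0}  +wl: 1
  step 4. node 3  ⊔preds={0,2,3}  new={0,2,3}  old={}  +wl: 0
  step 5. node 4  ⊔preds={0,2,3}  new={0,2,3}  old={3}  +wl: 2,3
  step 6. node 1  ⊔preds={0,2,3}  new={2,3}  old={2}  +wl: 
  step 7. node 0  ⊔preds={0,2,3}  new={2,3}  old={}  +wl: 1,4
  step 8. node 2  ⊔preds={0,2,3}  new={0,2,3}  stable
  step 9. node 3  ⊔preds={0,2,3}  new={0,2,3}  stable
  step 10. node 1  ⊔preds={0,2,3}  new={2,3}  stable
  step 11. node 4  ⊔preds={0,2,3}  new={0,2,3}  stable

Least fixpoint reached:
  node 0: {2,3}
  node 1: {2,3}
  node 2: {0,2,3}
  node 3: {0,2,3}
  node 4: {0,2,3}

11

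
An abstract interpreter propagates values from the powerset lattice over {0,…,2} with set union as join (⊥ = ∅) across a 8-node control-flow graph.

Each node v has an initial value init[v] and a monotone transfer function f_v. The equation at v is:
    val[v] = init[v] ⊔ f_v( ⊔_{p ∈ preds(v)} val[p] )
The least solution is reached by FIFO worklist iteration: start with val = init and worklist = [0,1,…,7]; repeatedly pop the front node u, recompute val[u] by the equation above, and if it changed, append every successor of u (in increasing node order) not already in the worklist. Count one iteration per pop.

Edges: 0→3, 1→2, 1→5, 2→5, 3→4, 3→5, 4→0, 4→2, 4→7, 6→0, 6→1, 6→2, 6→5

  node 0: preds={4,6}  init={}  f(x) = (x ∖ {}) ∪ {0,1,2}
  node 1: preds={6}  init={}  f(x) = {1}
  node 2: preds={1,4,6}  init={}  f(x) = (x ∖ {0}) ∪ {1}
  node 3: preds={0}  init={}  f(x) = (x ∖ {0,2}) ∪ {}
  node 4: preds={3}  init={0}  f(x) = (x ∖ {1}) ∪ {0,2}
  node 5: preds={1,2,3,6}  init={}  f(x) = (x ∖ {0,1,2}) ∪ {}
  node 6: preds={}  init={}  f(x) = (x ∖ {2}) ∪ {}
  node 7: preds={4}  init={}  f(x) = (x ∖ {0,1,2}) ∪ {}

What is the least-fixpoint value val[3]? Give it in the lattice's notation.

Worklist (11 pops):
  #1 pop 0: in={0} → {0,1,2} (was {}); enqueue []
  #2 pop 1: in={} → {1} (was {}); enqueue []
  #3 pop 2: in={0,1} → {1} (was {}); enqueue []
  #4 pop 3: in={0,1,2} → {1} (was {}); enqueue []
  #5 pop 4: in={1} → {0,2} (was {0}); enqueue [0,2]
  #6 pop 5: in={1} → {} (no change)
  #7 pop 6: in={} → {} (no change)
  #8 pop 7: in={0,2} → {} (no change)
  #9 pop 0: in={0,2} → {0,1,2} (no change)
  #10 pop 2: in={0,1,2} → {1,2} (was {1}); enqueue [5]
  #11 pop 5: in={1,2} → {} (no change)

Fixpoint:
  val[0] = {0,1,2}
  val[1] = {1}
  val[2] = {1,2}
  val[3] = {1}
  val[4] = {0,2}
  val[5] = {}
  val[6] = {}
  val[7] = {}

{1}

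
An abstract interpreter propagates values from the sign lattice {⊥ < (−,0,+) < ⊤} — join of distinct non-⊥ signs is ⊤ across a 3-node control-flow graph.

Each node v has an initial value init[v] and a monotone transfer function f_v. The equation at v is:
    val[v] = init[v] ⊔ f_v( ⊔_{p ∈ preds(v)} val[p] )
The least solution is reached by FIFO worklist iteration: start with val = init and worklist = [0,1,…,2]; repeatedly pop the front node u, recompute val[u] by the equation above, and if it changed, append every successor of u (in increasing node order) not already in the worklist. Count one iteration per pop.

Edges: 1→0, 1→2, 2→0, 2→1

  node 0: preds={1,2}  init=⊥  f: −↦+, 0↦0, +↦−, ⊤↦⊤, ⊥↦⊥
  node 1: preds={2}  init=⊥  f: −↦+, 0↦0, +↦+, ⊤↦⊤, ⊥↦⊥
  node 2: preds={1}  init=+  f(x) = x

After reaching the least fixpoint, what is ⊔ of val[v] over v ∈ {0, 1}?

⊤

Worklist (4 pops):
  #1 pop 0: in=+ → − (was ⊥); enqueue []
  #2 pop 1: in=+ → + (was ⊥); enqueue [0]
  #3 pop 2: in=+ → + (no change)
  #4 pop 0: in=+ → − (no change)

Fixpoint:
  val[0] = −
  val[1] = +
  val[2] = +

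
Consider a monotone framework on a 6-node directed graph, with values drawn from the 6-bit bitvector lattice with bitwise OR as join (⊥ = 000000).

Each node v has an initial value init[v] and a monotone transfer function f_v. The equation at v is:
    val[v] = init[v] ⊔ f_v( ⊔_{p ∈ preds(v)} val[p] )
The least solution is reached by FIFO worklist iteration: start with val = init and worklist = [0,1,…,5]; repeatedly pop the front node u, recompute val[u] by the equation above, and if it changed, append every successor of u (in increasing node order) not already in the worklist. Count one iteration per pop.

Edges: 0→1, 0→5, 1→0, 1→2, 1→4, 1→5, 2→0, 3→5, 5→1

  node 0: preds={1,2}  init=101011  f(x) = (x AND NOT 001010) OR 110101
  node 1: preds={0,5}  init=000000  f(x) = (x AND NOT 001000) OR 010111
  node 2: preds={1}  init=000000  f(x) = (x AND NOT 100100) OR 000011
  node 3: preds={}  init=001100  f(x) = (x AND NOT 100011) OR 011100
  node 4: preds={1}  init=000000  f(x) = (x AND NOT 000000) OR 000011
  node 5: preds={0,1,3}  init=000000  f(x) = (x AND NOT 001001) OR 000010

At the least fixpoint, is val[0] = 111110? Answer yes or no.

Trace (8 dequeues):
  [1] u=0 | in 000000 | out 111111 | prev 101011 | push {}
  [2] u=1 | in 111111 | out 110111 | prev 000000 | push {0}
  [3] u=2 | in 110111 | out 010011 | prev 000000 | push {}
  [4] u=3 | in 000000 | out 011100 | prev 001100 | push {}
  [5] u=4 | in 110111 | out 110111 | prev 000000 | push {}
  [6] u=5 | in 111111 | out 110110 | prev 000000 | push {1}
  [7] u=0 | in 110111 | out 111111 | ==
  [8] u=1 | in 111111 | out 110111 | ==

Converged values:
  [0] 111111
  [1] 110111
  [2] 010011
  [3] 011100
  [4] 110111
  [5] 110110

no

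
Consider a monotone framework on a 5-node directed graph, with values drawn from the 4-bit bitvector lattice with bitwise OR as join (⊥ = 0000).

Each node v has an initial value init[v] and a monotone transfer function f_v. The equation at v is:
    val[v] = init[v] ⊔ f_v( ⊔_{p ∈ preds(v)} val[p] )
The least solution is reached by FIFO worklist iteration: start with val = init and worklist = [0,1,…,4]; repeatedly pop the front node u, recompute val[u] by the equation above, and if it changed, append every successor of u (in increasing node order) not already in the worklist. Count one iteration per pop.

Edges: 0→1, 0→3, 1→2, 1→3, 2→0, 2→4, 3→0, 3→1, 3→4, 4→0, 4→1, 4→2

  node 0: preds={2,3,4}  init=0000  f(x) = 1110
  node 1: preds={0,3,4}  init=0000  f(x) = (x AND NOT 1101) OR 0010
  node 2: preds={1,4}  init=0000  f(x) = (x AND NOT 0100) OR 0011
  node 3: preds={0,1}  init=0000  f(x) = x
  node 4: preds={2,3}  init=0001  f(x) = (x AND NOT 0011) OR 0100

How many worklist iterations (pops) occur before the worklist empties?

Worklist (10 pops):
  #1 pop 0: in=0001 → 1110 (was 0000); enqueue []
  #2 pop 1: in=1111 → 0010 (was 0000); enqueue []
  #3 pop 2: in=0011 → 0011 (was 0000); enqueue [0]
  #4 pop 3: in=1110 → 1110 (was 0000); enqueue [1]
  #5 pop 4: in=1111 → 1101 (was 0001); enqueue [2]
  #6 pop 0: in=1111 → 1110 (no change)
  #7 pop 1: in=1111 → 0010 (no change)
  #8 pop 2: in=1111 → 1011 (was 0011); enqueue [0,4]
  #9 pop 0: in=1111 → 1110 (no change)
  #10 pop 4: in=1111 → 1101 (no change)

Fixpoint:
  val[0] = 1110
  val[1] = 0010
  val[2] = 1011
  val[3] = 1110
  val[4] = 1101

10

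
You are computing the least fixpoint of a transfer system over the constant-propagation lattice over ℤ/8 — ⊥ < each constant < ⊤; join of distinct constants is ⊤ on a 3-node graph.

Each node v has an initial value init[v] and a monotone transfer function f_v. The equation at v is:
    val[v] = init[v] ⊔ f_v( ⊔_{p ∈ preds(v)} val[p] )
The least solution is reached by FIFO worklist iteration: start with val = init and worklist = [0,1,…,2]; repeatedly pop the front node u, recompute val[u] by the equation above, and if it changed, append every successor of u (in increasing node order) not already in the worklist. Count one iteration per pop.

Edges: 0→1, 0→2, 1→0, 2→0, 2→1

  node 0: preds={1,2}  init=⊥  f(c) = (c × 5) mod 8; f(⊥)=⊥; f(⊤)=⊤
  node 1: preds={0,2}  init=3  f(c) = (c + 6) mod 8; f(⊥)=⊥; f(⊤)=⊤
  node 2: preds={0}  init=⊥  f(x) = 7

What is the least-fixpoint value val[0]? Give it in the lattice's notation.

⊤

Worklist (6 pops):
  #1 pop 0: in=3 → 7 (was ⊥); enqueue []
  #2 pop 1: in=7 → ⊤ (was 3); enqueue [0]
  #3 pop 2: in=7 → 7 (was ⊥); enqueue [1]
  #4 pop 0: in=⊤ → ⊤ (was 7); enqueue [2]
  #5 pop 1: in=⊤ → ⊤ (no change)
  #6 pop 2: in=⊤ → 7 (no change)

Fixpoint:
  val[0] = ⊤
  val[1] = ⊤
  val[2] = 7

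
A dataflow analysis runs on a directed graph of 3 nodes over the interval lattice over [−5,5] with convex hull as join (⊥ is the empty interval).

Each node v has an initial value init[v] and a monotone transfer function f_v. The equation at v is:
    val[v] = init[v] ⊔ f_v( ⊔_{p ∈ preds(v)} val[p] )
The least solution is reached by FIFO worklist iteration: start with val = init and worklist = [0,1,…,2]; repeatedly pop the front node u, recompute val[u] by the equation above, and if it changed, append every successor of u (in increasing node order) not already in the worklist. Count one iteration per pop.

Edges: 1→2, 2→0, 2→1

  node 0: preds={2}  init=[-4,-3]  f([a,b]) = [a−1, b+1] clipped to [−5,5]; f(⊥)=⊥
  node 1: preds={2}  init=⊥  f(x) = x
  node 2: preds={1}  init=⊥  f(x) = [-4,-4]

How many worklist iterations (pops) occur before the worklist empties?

Worklist (6 pops):
  #1 pop 0: in=⊥ → [-4,-3] (no change)
  #2 pop 1: in=⊥ → ⊥ (no change)
  #3 pop 2: in=⊥ → [-4,-4] (was ⊥); enqueue [0,1]
  #4 pop 0: in=[-4,-4] → [-5,-3] (was [-4,-3]); enqueue []
  #5 pop 1: in=[-4,-4] → [-4,-4] (was ⊥); enqueue [2]
  #6 pop 2: in=[-4,-4] → [-4,-4] (no change)

Fixpoint:
  val[0] = [-5,-3]
  val[1] = [-4,-4]
  val[2] = [-4,-4]

6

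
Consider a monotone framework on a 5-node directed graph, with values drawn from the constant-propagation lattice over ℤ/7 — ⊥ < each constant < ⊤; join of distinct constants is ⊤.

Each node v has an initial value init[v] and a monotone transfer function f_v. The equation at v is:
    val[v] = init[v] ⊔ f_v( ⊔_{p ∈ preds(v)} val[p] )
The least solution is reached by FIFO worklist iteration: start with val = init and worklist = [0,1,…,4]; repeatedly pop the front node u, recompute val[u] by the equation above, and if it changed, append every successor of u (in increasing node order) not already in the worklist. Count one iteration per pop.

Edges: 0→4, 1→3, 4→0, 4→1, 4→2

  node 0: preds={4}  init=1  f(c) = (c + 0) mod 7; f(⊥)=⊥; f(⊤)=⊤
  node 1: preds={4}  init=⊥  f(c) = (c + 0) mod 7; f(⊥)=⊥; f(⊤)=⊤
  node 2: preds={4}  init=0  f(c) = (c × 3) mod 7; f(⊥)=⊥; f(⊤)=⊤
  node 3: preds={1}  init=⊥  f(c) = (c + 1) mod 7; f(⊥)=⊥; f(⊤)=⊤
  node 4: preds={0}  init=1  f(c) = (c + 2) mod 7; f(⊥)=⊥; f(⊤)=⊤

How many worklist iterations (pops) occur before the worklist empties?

10

Iteration log — 10 steps:
  step 1. node 0  ⊔preds=1  new=1  stable
  step 2. node 1  ⊔preds=1  new=1  old=⊥  +wl: 
  step 3. node 2  ⊔preds=1  new=⊤  old=0  +wl: 
  step 4. node 3  ⊔preds=1  new=2  old=⊥  +wl: 
  step 5. node 4  ⊔preds=1  new=⊤  old=1  +wl: 0,1,2
  step 6. node 0  ⊔preds=⊤  new=⊤  old=1  +wl: 4
  step 7. node 1  ⊔preds=⊤  new=⊤  old=1  +wl: 3
  step 8. node 2  ⊔preds=⊤  new=⊤  stable
  step 9. node 4  ⊔preds=⊤  new=⊤  stable
  step 10. node 3  ⊔preds=⊤  new=⊤  old=2  +wl: 

Least fixpoint reached:
  node 0: ⊤
  node 1: ⊤
  node 2: ⊤
  node 3: ⊤
  node 4: ⊤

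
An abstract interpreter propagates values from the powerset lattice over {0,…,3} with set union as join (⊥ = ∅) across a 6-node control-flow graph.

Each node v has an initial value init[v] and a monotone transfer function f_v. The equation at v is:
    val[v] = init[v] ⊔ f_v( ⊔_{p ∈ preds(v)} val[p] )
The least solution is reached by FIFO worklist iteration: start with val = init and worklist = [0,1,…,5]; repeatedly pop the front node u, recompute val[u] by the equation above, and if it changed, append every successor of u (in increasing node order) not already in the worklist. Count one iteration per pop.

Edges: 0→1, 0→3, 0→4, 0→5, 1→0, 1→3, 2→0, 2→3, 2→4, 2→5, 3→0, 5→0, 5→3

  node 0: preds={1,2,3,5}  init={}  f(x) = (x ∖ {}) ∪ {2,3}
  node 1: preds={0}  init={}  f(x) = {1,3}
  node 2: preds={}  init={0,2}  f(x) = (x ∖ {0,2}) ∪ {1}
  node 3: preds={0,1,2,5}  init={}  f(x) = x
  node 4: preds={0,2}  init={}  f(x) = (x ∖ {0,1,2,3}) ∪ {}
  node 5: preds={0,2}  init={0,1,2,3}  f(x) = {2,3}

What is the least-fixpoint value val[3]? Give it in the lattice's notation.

Trace (7 dequeues):
  [1] u=0 | in {0,1,2,3} | out {0,1,2,3} | prev {} | push {}
  [2] u=1 | in {0,1,2,3} | out {1,3} | prev {} | push {0}
  [3] u=2 | in {} | out {0,1,2} | prev {0,2} | push {}
  [4] u=3 | in {0,1,2,3} | out {0,1,2,3} | prev {} | push {}
  [5] u=4 | in {0,1,2,3} | out {} | ==
  [6] u=5 | in {0,1,2,3} | out {0,1,2,3} | ==
  [7] u=0 | in {0,1,2,3} | out {0,1,2,3} | ==

Converged values:
  [0] {0,1,2,3}
  [1] {1,3}
  [2] {0,1,2}
  [3] {0,1,2,3}
  [4] {}
  [5] {0,1,2,3}

{0,1,2,3}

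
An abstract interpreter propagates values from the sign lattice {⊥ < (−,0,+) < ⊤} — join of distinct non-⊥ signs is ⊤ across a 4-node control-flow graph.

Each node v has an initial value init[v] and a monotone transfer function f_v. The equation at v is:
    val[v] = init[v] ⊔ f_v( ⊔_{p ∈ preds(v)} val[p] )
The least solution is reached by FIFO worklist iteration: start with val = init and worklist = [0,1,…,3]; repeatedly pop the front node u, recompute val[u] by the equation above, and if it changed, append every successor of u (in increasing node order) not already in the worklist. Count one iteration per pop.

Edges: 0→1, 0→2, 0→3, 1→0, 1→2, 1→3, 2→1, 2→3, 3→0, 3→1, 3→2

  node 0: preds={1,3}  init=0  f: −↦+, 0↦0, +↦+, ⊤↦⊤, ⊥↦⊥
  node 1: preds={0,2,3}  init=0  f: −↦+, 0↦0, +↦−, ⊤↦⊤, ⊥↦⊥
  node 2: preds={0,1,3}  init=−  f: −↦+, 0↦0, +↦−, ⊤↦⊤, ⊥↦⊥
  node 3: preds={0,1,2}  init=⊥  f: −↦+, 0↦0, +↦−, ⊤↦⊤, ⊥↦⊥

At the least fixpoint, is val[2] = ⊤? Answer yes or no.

yes

Trace (8 dequeues):
  [1] u=0 | in 0 | out 0 | ==
  [2] u=1 | in ⊤ | out ⊤ | prev 0 | push {0}
  [3] u=2 | in ⊤ | out ⊤ | prev − | push {1}
  [4] u=3 | in ⊤ | out ⊤ | prev ⊥ | push {2}
  [5] u=0 | in ⊤ | out ⊤ | prev 0 | push {3}
  [6] u=1 | in ⊤ | out ⊤ | ==
  [7] u=2 | in ⊤ | out ⊤ | ==
  [8] u=3 | in ⊤ | out ⊤ | ==

Converged values:
  [0] ⊤
  [1] ⊤
  [2] ⊤
  [3] ⊤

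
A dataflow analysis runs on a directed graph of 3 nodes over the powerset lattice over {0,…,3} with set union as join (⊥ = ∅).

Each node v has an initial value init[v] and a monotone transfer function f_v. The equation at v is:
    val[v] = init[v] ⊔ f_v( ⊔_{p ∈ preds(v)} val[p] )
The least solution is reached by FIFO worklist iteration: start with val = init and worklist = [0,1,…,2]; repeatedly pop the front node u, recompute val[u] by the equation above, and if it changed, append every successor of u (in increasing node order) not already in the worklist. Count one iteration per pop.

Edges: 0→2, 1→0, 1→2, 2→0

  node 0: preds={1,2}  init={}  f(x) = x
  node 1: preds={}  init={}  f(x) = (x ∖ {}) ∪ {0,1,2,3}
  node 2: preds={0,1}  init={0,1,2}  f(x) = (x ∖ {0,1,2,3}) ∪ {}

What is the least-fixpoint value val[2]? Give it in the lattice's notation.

{0,1,2}

Trace (5 dequeues):
  [1] u=0 | in {0,1,2} | out {0,1,2} | prev {} | push {}
  [2] u=1 | in {} | out {0,1,2,3} | prev {} | push {0}
  [3] u=2 | in {0,1,2,3} | out {0,1,2} | ==
  [4] u=0 | in {0,1,2,3} | out {0,1,2,3} | prev {0,1,2} | push {2}
  [5] u=2 | in {0,1,2,3} | out {0,1,2} | ==

Converged values:
  [0] {0,1,2,3}
  [1] {0,1,2,3}
  [2] {0,1,2}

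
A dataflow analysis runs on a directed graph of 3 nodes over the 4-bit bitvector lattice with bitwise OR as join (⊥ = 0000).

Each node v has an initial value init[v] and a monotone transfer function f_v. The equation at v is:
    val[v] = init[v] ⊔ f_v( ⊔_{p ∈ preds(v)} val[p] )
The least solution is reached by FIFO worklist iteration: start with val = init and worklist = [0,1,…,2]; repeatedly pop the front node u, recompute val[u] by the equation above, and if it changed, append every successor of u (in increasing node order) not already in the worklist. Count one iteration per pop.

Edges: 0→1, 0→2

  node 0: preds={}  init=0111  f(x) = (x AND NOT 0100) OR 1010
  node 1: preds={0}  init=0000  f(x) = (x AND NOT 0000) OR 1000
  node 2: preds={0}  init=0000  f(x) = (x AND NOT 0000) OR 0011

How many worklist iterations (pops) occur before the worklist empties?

Trace (3 dequeues):
  [1] u=0 | in 0000 | out 1111 | prev 0111 | push {}
  [2] u=1 | in 1111 | out 1111 | prev 0000 | push {}
  [3] u=2 | in 1111 | out 1111 | prev 0000 | push {}

Converged values:
  [0] 1111
  [1] 1111
  [2] 1111

3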